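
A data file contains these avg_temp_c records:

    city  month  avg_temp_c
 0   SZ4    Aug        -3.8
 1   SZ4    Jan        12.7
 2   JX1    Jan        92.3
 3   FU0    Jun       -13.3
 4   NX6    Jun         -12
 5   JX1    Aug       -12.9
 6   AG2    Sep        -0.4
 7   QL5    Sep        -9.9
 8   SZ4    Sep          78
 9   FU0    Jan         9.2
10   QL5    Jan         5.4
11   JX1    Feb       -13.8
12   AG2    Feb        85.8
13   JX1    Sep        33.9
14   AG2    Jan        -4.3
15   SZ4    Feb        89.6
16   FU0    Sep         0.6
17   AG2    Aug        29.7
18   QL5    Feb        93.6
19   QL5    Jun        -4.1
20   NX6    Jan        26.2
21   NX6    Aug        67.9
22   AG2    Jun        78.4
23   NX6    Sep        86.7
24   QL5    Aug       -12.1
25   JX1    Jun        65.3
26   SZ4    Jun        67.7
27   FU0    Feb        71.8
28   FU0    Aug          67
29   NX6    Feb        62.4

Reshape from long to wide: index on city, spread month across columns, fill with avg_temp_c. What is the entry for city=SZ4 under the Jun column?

67.7

Wide layout: rows indexed by city, columns are the 5 distinct month values (Aug, Jan, Jun, Sep, Feb).
Cell (city=SZ4, month=Jun) draws from the long row where city=SZ4 and month=Jun, which has avg_temp_c=67.7.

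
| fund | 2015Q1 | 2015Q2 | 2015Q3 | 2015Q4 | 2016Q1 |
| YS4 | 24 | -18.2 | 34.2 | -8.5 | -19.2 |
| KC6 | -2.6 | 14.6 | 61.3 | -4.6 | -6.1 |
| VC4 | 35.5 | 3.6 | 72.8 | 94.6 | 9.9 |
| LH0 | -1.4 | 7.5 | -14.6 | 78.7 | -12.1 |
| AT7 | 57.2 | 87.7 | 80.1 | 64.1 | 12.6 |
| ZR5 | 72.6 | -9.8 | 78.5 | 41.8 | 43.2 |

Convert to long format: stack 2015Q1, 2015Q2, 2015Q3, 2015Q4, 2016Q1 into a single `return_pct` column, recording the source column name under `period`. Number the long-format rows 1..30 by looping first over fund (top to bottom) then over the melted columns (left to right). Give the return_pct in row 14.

94.6

30 rows total (6 × 5). Row 14: index ⌊(14-1)/5⌋ = 2 into fund → VC4; (14-1) mod 5 = 3 into the melted columns → 2015Q4.
So row 14 is (VC4, 2015Q4, 94.6); return_pct = 94.6.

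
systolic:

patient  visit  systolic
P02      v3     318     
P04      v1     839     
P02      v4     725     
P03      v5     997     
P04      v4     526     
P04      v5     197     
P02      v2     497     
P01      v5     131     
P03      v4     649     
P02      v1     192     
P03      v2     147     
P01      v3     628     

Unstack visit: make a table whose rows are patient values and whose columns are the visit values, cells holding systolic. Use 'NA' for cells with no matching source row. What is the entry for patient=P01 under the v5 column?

The long row with patient=P01, visit=v5 has systolic=131.

131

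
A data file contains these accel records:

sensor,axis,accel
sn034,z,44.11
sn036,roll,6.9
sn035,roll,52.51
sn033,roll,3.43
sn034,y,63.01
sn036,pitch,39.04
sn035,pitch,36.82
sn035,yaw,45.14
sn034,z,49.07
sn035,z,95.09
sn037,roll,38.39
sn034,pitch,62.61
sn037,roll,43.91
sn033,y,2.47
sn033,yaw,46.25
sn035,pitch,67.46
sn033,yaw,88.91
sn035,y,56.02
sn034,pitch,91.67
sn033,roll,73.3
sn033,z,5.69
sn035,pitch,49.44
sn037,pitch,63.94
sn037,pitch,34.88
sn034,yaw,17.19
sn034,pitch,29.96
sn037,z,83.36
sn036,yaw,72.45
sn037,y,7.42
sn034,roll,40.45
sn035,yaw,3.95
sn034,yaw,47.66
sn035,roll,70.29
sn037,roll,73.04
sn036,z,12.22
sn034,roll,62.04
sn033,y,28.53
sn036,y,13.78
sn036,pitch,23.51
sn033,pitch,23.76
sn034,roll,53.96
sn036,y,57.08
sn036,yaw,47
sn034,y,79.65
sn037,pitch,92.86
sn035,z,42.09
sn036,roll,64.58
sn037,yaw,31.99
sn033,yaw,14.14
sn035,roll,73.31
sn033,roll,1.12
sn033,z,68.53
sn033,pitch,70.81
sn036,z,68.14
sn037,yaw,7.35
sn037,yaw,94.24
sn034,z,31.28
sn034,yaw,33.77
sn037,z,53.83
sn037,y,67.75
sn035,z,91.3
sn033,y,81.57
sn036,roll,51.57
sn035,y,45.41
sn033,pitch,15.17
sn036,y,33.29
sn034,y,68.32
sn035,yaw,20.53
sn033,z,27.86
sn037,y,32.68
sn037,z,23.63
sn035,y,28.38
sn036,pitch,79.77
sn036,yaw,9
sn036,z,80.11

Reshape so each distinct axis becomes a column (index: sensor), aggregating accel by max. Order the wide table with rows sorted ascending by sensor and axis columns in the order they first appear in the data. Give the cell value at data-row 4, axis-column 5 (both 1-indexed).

With rows sorted ascending by sensor, row 4 is sensor=sn036. axis columns in first-appearance order: z, roll, y, pitch, yaw; column 5 is yaw.
Long rows with sensor=sn036, axis=yaw: max(72.45, 47, 9) = 72.45.

72.45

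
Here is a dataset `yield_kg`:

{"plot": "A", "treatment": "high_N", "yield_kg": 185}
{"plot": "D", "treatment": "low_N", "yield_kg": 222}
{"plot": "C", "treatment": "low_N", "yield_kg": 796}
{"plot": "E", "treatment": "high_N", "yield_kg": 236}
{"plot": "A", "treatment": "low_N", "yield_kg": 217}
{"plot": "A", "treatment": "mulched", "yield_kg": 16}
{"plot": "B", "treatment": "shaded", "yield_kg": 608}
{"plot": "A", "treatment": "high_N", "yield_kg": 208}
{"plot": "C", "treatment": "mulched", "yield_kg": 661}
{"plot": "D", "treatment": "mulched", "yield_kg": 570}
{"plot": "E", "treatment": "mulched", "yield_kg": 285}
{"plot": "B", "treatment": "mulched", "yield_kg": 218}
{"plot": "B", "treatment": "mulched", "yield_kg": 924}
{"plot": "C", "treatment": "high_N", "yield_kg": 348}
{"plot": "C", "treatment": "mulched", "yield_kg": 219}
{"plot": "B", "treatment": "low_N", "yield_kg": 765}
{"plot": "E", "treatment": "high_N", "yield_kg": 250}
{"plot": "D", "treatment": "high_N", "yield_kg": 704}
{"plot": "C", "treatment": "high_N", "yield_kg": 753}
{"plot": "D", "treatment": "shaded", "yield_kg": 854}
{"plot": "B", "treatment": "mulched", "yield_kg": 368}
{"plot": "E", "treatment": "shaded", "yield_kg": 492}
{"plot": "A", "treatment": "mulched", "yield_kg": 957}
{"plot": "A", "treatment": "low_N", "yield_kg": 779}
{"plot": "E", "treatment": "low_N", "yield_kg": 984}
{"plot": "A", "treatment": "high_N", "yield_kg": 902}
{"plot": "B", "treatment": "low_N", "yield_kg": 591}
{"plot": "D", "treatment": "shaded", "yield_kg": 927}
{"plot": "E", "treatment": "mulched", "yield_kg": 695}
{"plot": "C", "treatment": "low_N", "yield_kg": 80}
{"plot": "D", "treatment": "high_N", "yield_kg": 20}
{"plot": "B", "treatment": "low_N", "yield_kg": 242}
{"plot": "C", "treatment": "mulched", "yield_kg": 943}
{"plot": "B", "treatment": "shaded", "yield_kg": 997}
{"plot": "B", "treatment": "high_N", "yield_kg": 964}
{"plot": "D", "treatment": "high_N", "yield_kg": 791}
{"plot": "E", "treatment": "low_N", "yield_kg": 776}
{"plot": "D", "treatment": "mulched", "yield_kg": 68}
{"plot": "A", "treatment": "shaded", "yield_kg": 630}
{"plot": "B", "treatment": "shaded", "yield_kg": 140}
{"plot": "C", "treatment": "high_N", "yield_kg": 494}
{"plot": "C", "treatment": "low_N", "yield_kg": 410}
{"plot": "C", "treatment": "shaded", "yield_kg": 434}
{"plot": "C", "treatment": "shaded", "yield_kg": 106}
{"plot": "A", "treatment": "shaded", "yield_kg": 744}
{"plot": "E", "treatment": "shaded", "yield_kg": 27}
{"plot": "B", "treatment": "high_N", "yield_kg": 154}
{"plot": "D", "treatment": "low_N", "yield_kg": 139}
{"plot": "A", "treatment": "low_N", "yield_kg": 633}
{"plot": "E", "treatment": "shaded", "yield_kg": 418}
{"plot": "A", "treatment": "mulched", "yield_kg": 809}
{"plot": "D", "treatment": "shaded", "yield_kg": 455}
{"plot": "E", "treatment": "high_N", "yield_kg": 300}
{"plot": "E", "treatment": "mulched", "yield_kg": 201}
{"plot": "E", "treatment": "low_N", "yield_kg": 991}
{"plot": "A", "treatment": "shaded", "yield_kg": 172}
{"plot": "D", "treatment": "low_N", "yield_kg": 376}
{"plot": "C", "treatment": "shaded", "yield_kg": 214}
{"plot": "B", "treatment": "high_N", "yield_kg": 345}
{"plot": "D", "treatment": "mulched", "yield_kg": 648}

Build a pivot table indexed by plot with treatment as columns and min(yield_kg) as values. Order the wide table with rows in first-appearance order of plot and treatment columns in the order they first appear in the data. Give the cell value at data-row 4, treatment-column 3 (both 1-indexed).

201

With rows in first-appearance order of plot, row 4 is plot=E. treatment columns in first-appearance order: high_N, low_N, mulched, shaded; column 3 is mulched.
Long rows with plot=E, treatment=mulched: min(285, 695, 201) = 201.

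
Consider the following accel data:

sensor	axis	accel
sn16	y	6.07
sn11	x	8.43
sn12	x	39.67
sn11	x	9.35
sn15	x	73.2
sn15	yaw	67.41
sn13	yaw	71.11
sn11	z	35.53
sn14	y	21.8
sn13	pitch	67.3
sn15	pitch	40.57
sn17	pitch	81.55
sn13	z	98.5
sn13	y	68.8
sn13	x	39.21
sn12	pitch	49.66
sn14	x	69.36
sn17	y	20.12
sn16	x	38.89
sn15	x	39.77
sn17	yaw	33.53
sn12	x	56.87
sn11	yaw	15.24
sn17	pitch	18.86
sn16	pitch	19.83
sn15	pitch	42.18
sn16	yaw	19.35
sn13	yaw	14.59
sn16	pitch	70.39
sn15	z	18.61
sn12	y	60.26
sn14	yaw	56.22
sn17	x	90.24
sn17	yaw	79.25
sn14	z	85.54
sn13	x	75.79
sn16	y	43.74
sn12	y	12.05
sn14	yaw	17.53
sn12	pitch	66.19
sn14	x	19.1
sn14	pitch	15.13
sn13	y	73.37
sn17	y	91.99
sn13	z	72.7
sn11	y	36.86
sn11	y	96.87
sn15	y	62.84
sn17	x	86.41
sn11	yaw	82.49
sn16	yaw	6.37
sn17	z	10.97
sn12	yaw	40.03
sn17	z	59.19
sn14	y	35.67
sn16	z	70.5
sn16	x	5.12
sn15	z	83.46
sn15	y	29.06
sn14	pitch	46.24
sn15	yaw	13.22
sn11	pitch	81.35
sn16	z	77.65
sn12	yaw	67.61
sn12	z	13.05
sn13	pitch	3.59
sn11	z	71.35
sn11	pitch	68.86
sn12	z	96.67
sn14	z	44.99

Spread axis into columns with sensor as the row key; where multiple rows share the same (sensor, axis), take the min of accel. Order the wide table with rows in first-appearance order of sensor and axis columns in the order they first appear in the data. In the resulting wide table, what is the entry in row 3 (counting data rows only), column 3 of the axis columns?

40.03

With rows in first-appearance order of sensor, row 3 is sensor=sn12. axis columns in first-appearance order: y, x, yaw, z, pitch; column 3 is yaw.
Long rows with sensor=sn12, axis=yaw: min(40.03, 67.61) = 40.03.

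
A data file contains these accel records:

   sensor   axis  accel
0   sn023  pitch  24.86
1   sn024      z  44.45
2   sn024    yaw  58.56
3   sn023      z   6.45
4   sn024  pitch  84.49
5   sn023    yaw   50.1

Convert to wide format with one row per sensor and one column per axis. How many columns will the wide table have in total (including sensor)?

4

1 column for sensor plus 3 distinct axis values → 4 columns.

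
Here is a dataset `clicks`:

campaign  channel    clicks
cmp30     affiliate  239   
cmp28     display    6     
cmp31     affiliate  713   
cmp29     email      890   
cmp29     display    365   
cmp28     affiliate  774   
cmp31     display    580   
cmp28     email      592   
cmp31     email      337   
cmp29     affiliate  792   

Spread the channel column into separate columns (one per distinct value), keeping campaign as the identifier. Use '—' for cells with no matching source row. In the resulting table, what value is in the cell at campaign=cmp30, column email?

No long-format row has campaign=cmp30 and channel=email, so the cell is —.

—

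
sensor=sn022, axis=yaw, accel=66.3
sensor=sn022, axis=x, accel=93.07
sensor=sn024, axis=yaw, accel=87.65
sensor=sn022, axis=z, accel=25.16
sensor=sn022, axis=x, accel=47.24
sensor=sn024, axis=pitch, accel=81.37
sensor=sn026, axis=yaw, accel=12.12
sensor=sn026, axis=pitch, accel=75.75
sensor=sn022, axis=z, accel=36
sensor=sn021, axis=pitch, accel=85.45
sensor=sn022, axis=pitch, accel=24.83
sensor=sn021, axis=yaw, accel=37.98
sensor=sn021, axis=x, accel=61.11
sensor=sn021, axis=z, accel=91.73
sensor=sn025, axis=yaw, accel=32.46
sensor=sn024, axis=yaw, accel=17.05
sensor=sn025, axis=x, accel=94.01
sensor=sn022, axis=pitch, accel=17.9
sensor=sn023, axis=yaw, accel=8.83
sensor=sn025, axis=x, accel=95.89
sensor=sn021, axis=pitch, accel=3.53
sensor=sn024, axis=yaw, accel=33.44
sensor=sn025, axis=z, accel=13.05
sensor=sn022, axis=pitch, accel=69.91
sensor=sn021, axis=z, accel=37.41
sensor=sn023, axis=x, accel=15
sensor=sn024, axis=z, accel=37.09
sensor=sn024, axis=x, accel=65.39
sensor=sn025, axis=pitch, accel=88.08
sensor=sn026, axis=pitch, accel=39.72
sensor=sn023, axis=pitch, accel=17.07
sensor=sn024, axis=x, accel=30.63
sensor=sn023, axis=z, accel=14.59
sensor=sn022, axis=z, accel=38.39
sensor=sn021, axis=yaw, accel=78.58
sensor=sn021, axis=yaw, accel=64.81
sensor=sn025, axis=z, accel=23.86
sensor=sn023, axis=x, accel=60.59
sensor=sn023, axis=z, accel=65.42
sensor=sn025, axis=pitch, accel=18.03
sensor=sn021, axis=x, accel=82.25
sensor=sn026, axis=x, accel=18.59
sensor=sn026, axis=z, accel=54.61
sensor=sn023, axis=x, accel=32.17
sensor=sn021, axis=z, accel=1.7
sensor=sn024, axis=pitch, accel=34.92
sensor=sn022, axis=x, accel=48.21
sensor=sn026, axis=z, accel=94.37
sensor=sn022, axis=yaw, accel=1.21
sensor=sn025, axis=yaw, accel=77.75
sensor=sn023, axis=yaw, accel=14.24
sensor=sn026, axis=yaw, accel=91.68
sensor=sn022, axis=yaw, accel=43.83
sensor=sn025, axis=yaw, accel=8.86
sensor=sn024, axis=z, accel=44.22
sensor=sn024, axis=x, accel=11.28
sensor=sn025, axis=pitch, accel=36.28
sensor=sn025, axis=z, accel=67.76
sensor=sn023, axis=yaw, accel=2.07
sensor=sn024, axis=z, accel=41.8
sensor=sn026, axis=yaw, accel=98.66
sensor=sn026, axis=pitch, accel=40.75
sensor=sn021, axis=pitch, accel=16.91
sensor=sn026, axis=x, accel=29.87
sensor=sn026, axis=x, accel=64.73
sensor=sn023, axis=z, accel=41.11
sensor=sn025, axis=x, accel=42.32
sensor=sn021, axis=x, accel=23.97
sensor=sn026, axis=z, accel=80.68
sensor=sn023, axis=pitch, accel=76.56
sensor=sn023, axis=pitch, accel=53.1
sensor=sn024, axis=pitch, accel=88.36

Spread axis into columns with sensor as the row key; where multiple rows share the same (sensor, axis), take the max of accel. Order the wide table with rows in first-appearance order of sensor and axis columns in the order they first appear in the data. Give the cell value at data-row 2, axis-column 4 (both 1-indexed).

With rows in first-appearance order of sensor, row 2 is sensor=sn024. axis columns in first-appearance order: yaw, x, z, pitch; column 4 is pitch.
Long rows with sensor=sn024, axis=pitch: max(81.37, 34.92, 88.36) = 88.36.

88.36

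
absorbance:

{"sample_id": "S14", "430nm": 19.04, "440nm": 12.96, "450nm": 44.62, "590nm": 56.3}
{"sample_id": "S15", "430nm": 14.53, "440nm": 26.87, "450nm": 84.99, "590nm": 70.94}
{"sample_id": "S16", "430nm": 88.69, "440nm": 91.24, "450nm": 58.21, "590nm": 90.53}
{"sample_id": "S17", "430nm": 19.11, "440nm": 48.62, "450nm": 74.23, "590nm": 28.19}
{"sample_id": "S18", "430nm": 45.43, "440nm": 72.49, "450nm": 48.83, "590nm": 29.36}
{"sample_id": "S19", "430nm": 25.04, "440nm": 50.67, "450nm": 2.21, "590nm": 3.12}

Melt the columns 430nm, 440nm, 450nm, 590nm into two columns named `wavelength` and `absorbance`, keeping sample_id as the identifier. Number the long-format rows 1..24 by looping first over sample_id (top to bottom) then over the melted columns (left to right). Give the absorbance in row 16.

28.19

24 rows total (6 × 4). Row 16: index ⌊(16-1)/4⌋ = 3 into sample_id → S17; (16-1) mod 4 = 3 into the melted columns → 590nm.
So row 16 is (S17, 590nm, 28.19); absorbance = 28.19.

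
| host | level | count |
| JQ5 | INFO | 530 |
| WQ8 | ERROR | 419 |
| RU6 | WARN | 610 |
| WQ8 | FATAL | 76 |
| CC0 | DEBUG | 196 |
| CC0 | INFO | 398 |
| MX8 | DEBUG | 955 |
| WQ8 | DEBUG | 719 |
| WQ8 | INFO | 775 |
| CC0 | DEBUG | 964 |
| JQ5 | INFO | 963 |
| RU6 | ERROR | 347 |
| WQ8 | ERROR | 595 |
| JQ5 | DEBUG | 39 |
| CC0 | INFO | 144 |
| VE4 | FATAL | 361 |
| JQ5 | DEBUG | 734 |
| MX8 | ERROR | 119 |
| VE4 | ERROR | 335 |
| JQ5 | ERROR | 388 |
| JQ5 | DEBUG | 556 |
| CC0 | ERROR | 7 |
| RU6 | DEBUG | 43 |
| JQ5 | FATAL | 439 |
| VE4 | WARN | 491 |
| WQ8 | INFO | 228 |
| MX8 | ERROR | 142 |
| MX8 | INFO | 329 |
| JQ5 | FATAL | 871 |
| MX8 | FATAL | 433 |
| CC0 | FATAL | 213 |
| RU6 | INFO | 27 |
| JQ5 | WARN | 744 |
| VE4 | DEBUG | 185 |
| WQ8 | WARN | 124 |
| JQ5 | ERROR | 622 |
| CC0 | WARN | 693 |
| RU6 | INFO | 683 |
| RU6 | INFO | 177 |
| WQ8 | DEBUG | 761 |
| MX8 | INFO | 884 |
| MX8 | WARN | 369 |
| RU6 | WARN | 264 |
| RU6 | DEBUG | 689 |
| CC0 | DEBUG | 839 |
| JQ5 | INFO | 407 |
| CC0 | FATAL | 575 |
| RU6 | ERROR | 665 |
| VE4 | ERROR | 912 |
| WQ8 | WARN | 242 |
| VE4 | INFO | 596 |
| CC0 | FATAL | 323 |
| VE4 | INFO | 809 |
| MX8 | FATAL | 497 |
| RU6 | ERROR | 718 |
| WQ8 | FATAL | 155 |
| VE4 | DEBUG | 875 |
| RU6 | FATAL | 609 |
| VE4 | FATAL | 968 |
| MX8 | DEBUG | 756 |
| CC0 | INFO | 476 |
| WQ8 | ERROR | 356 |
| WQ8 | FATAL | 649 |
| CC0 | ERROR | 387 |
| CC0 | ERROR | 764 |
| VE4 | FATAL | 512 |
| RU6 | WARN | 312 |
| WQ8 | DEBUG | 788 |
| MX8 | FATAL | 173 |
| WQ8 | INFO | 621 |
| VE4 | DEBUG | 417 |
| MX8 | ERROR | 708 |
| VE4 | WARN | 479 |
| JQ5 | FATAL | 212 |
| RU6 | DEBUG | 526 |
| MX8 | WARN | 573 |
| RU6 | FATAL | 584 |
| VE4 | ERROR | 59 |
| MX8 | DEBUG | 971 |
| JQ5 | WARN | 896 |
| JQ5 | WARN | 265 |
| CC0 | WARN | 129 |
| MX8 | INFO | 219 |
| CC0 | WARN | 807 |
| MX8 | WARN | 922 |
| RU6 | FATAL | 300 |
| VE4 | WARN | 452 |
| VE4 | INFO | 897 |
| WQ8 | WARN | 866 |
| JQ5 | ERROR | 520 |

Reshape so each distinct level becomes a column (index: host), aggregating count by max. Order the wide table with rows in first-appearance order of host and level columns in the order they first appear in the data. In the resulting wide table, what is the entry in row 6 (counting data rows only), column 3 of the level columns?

With rows in first-appearance order of host, row 6 is host=VE4. level columns in first-appearance order: INFO, ERROR, WARN, FATAL, DEBUG; column 3 is WARN.
Long rows with host=VE4, level=WARN: max(491, 479, 452) = 491.

491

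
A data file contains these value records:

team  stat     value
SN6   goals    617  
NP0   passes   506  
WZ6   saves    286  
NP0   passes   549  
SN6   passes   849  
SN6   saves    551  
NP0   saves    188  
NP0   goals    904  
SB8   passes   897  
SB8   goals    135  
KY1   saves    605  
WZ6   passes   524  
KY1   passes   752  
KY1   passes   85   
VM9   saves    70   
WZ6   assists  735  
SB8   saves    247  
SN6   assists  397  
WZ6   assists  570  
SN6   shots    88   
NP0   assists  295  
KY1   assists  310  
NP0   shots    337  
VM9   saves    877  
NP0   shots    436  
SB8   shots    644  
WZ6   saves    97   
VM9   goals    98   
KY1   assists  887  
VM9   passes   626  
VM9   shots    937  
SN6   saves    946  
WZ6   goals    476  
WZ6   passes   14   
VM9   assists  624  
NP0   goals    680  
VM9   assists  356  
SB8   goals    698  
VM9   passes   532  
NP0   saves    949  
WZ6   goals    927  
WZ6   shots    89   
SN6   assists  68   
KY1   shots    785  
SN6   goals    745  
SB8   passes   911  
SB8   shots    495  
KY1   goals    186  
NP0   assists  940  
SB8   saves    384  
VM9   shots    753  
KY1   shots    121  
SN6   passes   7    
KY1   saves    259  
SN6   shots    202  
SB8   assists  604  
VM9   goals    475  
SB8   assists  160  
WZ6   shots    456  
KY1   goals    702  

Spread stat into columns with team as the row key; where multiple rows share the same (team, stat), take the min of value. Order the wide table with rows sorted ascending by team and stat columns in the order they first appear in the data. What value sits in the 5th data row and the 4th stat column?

With rows sorted ascending by team, row 5 is team=VM9. stat columns in first-appearance order: goals, passes, saves, assists, shots; column 4 is assists.
Long rows with team=VM9, stat=assists: min(624, 356) = 356.

356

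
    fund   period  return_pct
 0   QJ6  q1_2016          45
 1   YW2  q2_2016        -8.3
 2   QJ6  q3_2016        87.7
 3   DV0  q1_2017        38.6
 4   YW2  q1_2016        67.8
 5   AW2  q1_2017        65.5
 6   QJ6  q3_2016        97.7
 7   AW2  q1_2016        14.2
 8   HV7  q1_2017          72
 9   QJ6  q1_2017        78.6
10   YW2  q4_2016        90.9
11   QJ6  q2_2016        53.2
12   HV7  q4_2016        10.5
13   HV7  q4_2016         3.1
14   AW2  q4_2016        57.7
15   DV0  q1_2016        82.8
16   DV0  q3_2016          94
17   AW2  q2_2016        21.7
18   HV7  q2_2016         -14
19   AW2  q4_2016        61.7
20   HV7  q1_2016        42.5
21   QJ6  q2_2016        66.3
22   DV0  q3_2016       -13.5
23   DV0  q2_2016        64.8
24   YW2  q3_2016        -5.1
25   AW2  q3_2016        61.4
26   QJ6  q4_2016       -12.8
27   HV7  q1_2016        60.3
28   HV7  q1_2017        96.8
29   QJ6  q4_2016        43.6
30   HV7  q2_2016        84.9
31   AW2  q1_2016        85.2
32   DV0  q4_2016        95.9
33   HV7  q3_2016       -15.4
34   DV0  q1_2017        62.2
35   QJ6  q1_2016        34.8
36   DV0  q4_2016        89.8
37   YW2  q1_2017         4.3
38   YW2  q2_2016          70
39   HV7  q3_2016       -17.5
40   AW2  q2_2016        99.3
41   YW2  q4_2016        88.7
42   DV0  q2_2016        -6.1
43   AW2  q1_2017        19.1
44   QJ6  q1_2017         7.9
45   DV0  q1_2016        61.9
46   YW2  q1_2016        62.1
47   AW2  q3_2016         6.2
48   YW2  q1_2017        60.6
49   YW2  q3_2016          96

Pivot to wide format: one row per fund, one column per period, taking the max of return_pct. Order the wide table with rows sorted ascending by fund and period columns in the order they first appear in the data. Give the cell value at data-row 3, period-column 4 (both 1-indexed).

96.8

With rows sorted ascending by fund, row 3 is fund=HV7. period columns in first-appearance order: q1_2016, q2_2016, q3_2016, q1_2017, q4_2016; column 4 is q1_2017.
Long rows with fund=HV7, period=q1_2017: max(72, 96.8) = 96.8.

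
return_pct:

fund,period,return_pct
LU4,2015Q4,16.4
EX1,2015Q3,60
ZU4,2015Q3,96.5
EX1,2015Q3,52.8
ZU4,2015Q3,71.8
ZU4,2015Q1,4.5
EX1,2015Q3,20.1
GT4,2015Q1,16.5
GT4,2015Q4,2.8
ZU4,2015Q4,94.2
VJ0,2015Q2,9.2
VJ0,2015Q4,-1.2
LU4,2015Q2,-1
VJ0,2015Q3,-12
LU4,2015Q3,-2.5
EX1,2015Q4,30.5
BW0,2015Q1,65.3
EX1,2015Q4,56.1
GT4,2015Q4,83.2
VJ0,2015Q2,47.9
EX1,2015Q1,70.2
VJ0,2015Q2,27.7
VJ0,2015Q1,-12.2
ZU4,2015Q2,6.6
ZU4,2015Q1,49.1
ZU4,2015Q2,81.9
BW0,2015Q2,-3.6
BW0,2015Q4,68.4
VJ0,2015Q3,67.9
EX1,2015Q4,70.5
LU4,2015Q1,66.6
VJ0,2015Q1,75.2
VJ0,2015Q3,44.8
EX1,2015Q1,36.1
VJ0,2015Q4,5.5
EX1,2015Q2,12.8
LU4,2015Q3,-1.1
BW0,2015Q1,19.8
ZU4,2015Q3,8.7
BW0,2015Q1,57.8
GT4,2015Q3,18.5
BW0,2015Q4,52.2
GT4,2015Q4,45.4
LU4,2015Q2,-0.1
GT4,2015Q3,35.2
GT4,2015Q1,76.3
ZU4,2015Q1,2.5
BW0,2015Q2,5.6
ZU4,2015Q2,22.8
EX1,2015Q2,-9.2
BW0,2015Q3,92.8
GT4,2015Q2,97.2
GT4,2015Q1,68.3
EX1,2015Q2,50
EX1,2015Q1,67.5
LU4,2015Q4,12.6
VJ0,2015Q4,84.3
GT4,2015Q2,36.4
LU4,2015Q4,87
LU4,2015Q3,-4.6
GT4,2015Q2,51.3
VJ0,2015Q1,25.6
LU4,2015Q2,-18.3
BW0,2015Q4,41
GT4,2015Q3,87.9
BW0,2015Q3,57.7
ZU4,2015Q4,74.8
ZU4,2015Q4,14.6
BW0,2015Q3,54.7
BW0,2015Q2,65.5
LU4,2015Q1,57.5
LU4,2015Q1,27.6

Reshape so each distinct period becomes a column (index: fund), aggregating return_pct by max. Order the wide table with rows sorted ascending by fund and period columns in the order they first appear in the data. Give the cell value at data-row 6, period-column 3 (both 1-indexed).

49.1

With rows sorted ascending by fund, row 6 is fund=ZU4. period columns in first-appearance order: 2015Q4, 2015Q3, 2015Q1, 2015Q2; column 3 is 2015Q1.
Long rows with fund=ZU4, period=2015Q1: max(4.5, 49.1, 2.5) = 49.1.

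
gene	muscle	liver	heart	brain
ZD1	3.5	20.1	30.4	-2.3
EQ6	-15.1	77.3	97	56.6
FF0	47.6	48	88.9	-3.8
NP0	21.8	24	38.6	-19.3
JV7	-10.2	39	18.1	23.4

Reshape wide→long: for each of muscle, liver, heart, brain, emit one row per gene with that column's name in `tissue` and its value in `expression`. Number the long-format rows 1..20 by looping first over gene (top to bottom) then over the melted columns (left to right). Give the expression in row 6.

77.3

20 rows total (5 × 4). Row 6: index ⌊(6-1)/4⌋ = 1 into gene → EQ6; (6-1) mod 4 = 1 into the melted columns → liver.
So row 6 is (EQ6, liver, 77.3); expression = 77.3.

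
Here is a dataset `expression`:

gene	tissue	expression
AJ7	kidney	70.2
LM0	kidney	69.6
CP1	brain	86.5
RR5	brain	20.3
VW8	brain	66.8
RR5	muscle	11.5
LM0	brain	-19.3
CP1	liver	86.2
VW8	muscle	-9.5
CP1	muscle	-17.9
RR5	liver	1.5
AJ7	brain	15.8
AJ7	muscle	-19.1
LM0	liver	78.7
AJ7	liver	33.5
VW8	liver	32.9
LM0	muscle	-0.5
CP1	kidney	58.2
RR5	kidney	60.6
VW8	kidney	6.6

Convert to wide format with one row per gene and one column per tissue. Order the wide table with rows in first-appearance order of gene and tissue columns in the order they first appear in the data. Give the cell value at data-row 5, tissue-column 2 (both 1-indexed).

With rows in first-appearance order of gene, row 5 is gene=VW8. tissue columns in first-appearance order: kidney, brain, muscle, liver; column 2 is brain.
Long rows with gene=VW8, tissue=brain: expression = 66.8.

66.8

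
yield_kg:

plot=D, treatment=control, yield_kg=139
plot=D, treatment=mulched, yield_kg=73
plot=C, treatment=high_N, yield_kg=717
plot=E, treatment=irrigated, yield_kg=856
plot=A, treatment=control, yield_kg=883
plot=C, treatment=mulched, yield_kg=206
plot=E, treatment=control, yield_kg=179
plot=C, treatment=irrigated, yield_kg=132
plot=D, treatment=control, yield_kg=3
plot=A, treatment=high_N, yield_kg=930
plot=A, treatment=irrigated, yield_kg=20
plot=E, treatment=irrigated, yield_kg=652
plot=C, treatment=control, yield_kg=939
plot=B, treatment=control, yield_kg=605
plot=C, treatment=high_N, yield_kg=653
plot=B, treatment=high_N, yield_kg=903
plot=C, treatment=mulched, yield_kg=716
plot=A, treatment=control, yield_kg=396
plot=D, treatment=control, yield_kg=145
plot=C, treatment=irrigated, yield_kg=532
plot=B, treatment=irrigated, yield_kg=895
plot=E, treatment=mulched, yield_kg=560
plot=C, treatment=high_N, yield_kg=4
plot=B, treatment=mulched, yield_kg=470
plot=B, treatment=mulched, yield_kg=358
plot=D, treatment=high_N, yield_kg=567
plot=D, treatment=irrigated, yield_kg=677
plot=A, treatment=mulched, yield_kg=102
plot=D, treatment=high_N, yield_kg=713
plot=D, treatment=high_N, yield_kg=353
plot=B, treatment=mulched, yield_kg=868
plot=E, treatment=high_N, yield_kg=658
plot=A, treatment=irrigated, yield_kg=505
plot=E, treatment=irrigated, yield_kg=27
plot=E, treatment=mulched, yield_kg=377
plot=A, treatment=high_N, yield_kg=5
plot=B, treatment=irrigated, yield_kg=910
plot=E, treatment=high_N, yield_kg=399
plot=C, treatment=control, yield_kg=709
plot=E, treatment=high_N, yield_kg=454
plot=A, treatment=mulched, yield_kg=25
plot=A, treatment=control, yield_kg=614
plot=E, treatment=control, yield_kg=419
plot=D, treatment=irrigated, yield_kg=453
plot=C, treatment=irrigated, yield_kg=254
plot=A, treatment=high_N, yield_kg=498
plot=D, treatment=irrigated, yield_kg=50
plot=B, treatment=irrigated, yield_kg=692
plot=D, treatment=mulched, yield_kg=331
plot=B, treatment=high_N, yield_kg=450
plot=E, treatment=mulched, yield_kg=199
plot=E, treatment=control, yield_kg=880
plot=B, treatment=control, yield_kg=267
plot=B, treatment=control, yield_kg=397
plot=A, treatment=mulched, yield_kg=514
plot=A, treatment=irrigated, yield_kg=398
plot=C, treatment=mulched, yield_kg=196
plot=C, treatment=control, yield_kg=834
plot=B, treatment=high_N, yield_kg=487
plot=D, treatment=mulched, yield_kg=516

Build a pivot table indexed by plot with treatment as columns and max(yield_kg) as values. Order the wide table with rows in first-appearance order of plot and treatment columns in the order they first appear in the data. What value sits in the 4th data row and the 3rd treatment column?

930

With rows in first-appearance order of plot, row 4 is plot=A. treatment columns in first-appearance order: control, mulched, high_N, irrigated; column 3 is high_N.
Long rows with plot=A, treatment=high_N: max(930, 5, 498) = 930.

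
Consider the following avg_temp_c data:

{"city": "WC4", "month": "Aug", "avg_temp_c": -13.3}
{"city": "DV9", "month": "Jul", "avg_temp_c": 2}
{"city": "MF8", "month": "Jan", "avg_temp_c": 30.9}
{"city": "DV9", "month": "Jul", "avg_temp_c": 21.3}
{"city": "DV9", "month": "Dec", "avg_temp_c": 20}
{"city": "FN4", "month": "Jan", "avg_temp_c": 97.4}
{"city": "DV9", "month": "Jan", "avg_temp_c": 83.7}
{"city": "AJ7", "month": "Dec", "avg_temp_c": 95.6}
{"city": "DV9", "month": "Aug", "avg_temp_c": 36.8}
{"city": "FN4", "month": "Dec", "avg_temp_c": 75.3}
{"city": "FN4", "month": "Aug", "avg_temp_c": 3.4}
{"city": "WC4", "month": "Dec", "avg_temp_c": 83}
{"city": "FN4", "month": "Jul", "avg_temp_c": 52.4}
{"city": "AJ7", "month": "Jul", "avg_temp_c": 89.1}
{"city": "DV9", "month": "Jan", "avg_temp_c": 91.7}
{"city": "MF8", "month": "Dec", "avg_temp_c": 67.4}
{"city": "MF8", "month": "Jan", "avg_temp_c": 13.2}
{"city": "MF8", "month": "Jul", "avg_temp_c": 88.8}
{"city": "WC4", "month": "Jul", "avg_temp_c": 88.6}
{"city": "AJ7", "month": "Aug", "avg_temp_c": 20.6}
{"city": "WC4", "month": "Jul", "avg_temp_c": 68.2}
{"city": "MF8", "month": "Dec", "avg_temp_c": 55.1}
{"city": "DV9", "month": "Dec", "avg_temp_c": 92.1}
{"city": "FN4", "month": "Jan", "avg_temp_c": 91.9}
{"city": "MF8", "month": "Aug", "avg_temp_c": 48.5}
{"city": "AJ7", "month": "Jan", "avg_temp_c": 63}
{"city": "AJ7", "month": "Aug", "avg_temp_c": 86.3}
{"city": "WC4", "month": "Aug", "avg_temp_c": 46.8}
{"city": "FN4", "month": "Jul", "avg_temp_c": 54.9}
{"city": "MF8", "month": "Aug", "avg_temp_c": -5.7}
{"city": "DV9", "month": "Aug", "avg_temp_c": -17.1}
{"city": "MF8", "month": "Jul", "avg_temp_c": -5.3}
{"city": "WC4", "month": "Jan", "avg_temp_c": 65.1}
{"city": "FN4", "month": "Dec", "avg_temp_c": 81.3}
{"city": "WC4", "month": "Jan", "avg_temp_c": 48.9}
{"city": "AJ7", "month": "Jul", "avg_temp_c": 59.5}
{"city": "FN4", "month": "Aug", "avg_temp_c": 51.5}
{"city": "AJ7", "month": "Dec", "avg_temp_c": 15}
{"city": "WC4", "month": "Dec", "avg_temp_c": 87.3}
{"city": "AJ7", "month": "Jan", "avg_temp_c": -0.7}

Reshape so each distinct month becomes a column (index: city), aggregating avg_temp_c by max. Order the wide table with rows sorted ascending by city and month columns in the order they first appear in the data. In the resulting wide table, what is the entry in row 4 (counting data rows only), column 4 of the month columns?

With rows sorted ascending by city, row 4 is city=MF8. month columns in first-appearance order: Aug, Jul, Jan, Dec; column 4 is Dec.
Long rows with city=MF8, month=Dec: max(67.4, 55.1) = 67.4.

67.4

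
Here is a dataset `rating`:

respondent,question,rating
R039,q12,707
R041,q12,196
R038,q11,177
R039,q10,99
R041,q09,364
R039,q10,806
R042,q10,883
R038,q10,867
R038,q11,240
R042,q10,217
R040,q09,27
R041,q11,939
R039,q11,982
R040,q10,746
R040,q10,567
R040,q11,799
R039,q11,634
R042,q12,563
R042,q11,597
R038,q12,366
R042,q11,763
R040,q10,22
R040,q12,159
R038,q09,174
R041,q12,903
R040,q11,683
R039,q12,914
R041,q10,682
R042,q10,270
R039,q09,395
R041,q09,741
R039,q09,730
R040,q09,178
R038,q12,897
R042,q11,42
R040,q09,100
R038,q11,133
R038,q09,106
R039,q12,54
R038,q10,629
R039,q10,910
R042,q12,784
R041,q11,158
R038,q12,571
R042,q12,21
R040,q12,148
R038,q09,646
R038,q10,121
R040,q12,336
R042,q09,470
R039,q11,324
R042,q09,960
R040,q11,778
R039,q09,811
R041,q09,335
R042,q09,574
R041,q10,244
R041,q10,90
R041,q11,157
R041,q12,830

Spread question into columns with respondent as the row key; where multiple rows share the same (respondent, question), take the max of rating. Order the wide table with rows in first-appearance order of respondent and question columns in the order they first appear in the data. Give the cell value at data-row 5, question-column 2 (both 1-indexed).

799

With rows in first-appearance order of respondent, row 5 is respondent=R040. question columns in first-appearance order: q12, q11, q10, q09; column 2 is q11.
Long rows with respondent=R040, question=q11: max(799, 683, 778) = 799.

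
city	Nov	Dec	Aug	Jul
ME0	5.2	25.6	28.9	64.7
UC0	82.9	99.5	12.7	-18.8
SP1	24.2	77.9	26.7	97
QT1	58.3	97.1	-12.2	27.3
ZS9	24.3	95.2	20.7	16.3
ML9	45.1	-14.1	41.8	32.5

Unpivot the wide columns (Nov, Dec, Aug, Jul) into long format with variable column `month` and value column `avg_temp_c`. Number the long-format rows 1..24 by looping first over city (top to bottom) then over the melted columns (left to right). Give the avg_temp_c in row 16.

27.3

24 rows total (6 × 4). Row 16: index ⌊(16-1)/4⌋ = 3 into city → QT1; (16-1) mod 4 = 3 into the melted columns → Jul.
So row 16 is (QT1, Jul, 27.3); avg_temp_c = 27.3.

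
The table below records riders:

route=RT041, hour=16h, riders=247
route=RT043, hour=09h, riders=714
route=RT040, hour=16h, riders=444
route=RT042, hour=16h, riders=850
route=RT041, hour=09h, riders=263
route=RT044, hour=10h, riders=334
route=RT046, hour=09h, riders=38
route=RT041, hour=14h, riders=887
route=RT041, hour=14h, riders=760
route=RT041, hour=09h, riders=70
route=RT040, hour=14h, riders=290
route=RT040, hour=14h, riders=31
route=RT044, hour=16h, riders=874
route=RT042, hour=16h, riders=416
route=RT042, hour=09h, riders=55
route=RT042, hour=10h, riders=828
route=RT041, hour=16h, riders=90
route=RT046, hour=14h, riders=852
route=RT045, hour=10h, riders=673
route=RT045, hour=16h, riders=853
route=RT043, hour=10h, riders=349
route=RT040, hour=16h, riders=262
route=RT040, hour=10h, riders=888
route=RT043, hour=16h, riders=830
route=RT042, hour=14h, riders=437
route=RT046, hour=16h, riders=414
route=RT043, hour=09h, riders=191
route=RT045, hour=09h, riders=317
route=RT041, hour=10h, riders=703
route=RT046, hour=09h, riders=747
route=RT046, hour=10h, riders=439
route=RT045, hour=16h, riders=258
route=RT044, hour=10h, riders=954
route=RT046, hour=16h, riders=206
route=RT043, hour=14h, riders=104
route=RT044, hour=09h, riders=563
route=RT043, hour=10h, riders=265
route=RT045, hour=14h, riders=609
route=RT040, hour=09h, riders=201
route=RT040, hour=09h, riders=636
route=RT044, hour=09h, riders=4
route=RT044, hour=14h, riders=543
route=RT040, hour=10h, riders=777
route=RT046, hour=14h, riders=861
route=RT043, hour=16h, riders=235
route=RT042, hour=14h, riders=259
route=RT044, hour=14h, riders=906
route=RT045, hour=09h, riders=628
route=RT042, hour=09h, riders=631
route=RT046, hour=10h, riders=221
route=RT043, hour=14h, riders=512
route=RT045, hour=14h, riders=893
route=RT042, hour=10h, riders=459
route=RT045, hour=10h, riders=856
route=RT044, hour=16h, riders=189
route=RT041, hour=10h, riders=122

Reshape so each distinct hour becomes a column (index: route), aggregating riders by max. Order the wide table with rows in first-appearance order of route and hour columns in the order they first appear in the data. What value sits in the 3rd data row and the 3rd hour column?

With rows in first-appearance order of route, row 3 is route=RT040. hour columns in first-appearance order: 16h, 09h, 10h, 14h; column 3 is 10h.
Long rows with route=RT040, hour=10h: max(888, 777) = 888.

888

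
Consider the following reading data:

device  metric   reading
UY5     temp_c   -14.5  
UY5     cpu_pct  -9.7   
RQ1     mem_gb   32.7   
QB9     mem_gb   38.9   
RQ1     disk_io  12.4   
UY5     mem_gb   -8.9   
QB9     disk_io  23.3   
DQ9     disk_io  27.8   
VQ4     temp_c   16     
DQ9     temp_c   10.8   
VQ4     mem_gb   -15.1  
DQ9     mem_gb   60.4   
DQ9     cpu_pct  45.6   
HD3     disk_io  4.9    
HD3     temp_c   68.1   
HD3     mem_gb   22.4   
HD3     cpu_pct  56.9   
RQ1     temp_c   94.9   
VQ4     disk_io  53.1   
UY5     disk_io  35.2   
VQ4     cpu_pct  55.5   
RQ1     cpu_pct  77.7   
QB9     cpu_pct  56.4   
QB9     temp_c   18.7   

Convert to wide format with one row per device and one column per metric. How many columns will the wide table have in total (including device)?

1 column for device plus 4 distinct metric values → 5 columns.

5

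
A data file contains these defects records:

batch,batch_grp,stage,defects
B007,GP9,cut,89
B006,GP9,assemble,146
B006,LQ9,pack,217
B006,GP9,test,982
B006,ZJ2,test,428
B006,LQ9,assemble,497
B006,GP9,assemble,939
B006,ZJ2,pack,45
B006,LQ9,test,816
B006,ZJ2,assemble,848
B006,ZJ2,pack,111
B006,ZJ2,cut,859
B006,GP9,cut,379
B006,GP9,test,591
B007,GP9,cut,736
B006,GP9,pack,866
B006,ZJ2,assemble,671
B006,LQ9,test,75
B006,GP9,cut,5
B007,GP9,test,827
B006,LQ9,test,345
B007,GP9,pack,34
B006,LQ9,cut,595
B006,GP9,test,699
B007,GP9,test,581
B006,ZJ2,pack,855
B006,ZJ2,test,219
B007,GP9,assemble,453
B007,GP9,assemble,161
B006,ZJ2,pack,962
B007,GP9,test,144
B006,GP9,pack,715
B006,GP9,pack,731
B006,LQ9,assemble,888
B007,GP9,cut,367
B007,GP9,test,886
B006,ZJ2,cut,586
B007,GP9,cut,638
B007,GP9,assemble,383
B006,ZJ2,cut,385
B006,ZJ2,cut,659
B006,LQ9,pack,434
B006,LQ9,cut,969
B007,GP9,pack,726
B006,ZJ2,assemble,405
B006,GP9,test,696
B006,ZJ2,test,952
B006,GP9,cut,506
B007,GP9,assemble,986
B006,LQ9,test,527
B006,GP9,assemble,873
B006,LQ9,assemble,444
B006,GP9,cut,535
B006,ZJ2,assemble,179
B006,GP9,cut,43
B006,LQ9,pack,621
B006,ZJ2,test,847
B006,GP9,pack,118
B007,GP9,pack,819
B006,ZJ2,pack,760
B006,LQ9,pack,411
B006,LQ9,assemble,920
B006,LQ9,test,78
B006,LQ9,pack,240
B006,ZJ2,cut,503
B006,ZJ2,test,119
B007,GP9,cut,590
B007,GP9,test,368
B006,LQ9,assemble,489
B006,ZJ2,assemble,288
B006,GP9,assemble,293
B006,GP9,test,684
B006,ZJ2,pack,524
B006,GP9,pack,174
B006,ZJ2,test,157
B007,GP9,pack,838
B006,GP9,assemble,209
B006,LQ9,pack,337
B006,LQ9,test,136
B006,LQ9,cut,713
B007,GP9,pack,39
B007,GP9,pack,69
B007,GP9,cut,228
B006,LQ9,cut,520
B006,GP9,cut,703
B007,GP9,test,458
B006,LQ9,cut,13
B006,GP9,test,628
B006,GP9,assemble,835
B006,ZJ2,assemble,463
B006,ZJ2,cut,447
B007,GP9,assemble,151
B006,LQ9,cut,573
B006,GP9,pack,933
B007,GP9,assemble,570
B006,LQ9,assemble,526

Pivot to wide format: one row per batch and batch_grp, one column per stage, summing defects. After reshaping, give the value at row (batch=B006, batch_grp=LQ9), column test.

Rows with batch=B006, batch_grp=LQ9 and stage=test: defects values are 816, 75, 345, 527, 78, 136.
816 + 75 + 345 + 527 + 78 + 136 = 1977.

1977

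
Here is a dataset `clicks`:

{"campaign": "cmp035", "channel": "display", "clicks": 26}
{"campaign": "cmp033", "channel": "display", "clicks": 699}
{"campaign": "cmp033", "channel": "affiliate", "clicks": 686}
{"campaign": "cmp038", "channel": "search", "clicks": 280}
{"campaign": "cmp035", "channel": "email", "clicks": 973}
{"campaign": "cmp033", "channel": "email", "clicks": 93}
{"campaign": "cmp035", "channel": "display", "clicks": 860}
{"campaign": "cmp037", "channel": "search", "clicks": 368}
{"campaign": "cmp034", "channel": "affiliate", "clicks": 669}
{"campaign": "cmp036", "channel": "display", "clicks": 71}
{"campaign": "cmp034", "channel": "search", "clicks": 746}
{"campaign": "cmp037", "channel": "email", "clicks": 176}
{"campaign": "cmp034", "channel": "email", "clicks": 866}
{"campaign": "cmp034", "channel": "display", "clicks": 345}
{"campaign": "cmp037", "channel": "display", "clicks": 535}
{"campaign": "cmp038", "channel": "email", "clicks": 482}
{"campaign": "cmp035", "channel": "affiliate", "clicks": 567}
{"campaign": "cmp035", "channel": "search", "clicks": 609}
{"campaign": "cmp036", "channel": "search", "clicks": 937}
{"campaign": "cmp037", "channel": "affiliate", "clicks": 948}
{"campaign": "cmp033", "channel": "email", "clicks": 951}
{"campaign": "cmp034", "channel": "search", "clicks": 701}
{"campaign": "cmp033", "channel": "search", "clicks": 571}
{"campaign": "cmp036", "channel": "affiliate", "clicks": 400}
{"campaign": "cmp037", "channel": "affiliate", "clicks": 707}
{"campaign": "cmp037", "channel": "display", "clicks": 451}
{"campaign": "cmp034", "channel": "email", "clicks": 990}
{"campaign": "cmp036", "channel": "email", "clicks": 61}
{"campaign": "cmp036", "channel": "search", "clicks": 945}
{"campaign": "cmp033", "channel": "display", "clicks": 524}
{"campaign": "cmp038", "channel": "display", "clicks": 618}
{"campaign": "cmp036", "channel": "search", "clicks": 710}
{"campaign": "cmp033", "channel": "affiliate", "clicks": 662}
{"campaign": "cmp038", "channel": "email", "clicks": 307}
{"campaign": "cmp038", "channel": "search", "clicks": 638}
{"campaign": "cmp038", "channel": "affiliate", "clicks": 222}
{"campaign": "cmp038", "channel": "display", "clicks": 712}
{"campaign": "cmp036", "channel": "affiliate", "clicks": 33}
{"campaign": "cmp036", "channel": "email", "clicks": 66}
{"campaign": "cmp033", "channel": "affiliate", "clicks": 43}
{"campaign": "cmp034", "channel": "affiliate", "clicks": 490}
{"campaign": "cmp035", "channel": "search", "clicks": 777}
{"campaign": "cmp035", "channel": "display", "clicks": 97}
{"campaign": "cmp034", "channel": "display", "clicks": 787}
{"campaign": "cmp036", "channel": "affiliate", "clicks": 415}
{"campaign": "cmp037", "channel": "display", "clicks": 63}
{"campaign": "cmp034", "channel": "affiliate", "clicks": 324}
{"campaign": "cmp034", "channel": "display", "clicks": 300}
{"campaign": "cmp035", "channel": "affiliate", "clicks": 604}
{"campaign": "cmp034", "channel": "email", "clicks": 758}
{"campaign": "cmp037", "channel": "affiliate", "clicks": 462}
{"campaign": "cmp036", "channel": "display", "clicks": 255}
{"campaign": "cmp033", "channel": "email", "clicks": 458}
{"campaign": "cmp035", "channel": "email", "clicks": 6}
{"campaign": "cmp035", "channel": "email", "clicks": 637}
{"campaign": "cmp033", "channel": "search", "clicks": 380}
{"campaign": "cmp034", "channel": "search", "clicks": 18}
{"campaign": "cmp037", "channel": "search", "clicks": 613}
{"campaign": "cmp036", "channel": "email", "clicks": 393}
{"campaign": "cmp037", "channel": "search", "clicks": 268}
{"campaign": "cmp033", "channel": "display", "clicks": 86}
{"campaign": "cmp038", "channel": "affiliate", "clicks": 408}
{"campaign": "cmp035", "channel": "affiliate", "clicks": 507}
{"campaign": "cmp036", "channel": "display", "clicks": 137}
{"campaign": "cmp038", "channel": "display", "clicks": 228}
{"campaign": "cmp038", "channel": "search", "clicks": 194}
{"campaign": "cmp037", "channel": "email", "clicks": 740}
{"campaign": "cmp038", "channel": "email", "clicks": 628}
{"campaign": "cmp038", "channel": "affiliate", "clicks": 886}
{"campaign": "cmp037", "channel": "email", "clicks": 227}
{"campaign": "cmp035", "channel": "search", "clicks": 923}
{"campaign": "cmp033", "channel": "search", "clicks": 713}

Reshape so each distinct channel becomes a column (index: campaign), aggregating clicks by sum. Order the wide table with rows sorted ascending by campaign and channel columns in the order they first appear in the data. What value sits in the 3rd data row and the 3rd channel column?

With rows sorted ascending by campaign, row 3 is campaign=cmp035. channel columns in first-appearance order: display, affiliate, search, email; column 3 is search.
Long rows with campaign=cmp035, channel=search: 609 + 777 + 923 = 2309.

2309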